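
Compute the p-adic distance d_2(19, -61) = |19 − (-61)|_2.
d_2(19, -61) = 1/16

Step 1 — x − y = 19 − (-61) = 80. Step 2 — v_2(80) = 4 (factor: 80 = (2^4 · 5); the sign does not affect v_p). Step 3 — |x − y|_2 = 2^{-4} = 1/16.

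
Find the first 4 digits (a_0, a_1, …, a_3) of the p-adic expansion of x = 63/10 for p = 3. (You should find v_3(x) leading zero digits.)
(a_0, …, a_3) = (0, 0, 1, 2)

v_3(63/10) = 2, so a_0 = ... = a_1 = 0. Factor out: x = 3^2 · u with u = 7/10 a unit in ℤ_3. Expand u iteratively via a_{v+i} = u_i mod 3, u_{i+1} = (u_i − a_{v+i})/3:
  u_0 = 7/10;  a_2 = 1;  u_1 = (u_0 − 1)/3 = -1/10
  u_1 = -1/10;  a_3 = 2;  u_2 = (u_1 − 2)/3 = -7/10
Digits: (0, 0, 1, 2).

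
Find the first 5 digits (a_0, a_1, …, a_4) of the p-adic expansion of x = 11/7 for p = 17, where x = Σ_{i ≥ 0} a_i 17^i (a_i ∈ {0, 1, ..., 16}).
(a_0, …, a_4) = (4, 12, 9, 14, 4)

v_17(11/7) = 0 (numerator and denominator both coprime to 17), so x ∈ ℤ_17^×. Compute digits iteratively via a_i = x_i mod 17, x_{i+1} = (x_i − a_i)/17, with x_0 = x:
  x_0 = 11/7;  a_0 = 4;  x_1 = (x_0 − 4)/17 = -1/7
  x_1 = -1/7;  a_1 = 12;  x_2 = (x_1 − 12)/17 = -5/7
  x_2 = -5/7;  a_2 = 9;  x_3 = (x_2 − 9)/17 = -4/7
  x_3 = -4/7;  a_3 = 14;  x_4 = (x_3 − 14)/17 = -6/7
  x_4 = -6/7;  a_4 = 4;  x_5 = (x_4 − 4)/17 = -2/7
Digits: (4, 12, 9, 14, 4).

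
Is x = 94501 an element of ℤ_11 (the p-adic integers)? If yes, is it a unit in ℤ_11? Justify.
x ∈ ℤ_11 but not a unit; v_11(x) = 3 > 0

ℤ_11 = {x ∈ ℚ_11 : v_11(x) ≥ 0} and ℤ_11^× = {x ∈ ℤ_11 : v_11(x) = 0}. Here v_11(94501) = v_11(num) − v_11(den) = 3; compare against these criteria.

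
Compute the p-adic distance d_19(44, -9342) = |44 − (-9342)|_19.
d_19(44, -9342) = 1/361

Step 1 — x − y = 44 − (-9342) = 9386. Step 2 — v_19(9386) = 2 (factor: 9386 = (19^2 · 26); the sign does not affect v_p). Step 3 — |x − y|_19 = 19^{-2} = 1/361.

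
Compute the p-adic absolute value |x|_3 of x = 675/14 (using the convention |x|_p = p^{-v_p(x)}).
|675/14|_3 = 1/27

Step 1 — compute v_3(x) by factoring powers of 3 out of the numerator and denominator: v_3(675/14) = 3. Step 2 — apply |x|_p = p^{-v_p(x)} = 3^{-3} = 1/27.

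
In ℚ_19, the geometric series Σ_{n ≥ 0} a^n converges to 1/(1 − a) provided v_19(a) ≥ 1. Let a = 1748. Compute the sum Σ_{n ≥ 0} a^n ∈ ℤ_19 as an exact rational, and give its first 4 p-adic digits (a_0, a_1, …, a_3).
Σ a^n = 1/(1 − a) = -1/1747;  first 4 digits = (1, 16, 13, 0)

v_19(a) = 1 ≥ 1, so the series converges in ℤ_19 to 1/(1 − a) = 1/(1 − 1748) = -1/1747. Expand this rational in ℤ_19: compute digits iteratively via d_i = x_i mod 19, x_{i+1} = (x_i − d_i)/19. The first 4 digits are (1, 16, 13, 0).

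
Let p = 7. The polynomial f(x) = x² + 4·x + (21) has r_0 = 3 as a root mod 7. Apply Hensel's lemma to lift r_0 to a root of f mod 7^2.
r_1 = 38 (mod 49)

Hensel: r_{i+1} = r_i − f(r_i)·(f′(r_i))^{-1} mod 7^{i+2}, f′(x) = 2x + 4. Iterate:
  r_0 = 3 (mod 7)
  r_1 = 38 (mod 49)
Final: r = 38 satisfies f(r) ≡ 0 mod 7^2.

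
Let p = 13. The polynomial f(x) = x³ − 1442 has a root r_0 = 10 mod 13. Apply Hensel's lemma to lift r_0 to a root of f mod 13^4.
r_3 = 11775 (mod 28561)

Hensel: r_{i+1} = r_i − f(r_i)/f′(r_i) mod 13^{i+2}, where f′(x) = 3x². Iterate:
  r_0 = 10 (mod 13)
  r_1 = 114 (mod 169)
  r_2 = 790 (mod 2197)
  r_3 = 11775 (mod 28561)
Final: r = 11775 with f(r) ≡ 0 mod 13^4.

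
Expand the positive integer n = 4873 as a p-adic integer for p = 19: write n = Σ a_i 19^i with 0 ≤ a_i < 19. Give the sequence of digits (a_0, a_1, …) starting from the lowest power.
(a_0, a_1, …) = (9, 9, 13)

Repeated division by 19 gives the digits low-to-high: 4873 = 9 + 9·19^1 + 13·19^2. Digit sequence: (9, 9, 13).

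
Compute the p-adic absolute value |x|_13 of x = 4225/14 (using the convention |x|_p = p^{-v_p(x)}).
|4225/14|_13 = 1/169

Step 1 — compute v_13(x) by factoring powers of 13 out of the numerator and denominator: v_13(4225/14) = 2. Step 2 — apply |x|_p = p^{-v_p(x)} = 13^{-2} = 1/169.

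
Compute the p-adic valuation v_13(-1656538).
v_13(-1656538) = 4

v_13(n) is the largest exponent k such that 13^k divides n. Factor out: -1656538 = -13^4 · 58. (Sign doesn't affect v_p.) So v_13(-1656538) = 4.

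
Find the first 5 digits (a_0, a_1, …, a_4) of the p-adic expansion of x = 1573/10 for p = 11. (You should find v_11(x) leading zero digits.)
(a_0, …, a_4) = (0, 0, 9, 7, 7)

v_11(1573/10) = 2, so a_0 = ... = a_1 = 0. Factor out: x = 11^2 · u with u = 13/10 a unit in ℤ_11. Expand u iteratively via a_{v+i} = u_i mod 11, u_{i+1} = (u_i − a_{v+i})/11:
  u_0 = 13/10;  a_2 = 9;  u_1 = (u_0 − 9)/11 = -7/10
  u_1 = -7/10;  a_3 = 7;  u_2 = (u_1 − 7)/11 = -7/10
  u_2 = -7/10;  a_4 = 7;  u_3 = (u_2 − 7)/11 = -7/10
Digits: (0, 0, 9, 7, 7).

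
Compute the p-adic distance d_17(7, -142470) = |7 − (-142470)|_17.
d_17(7, -142470) = 1/4913

Step 1 — x − y = 7 − (-142470) = 142477. Step 2 — v_17(142477) = 3 (factor: 142477 = (17^3 · 29); the sign does not affect v_p). Step 3 — |x − y|_17 = 17^{-3} = 1/4913.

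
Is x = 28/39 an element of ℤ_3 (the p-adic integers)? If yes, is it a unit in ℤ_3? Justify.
x ∉ ℤ_3 (v_3(x) = -1 < 0)

ℤ_3 = {x ∈ ℚ_3 : v_3(x) ≥ 0} and ℤ_3^× = {x ∈ ℤ_3 : v_3(x) = 0}. Here v_3(28/39) = v_3(num) − v_3(den) = -1; compare against these criteria.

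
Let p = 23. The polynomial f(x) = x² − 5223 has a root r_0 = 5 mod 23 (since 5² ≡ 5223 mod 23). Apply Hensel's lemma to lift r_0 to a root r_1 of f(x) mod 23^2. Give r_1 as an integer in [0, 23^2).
r_1 = 419 (mod 529)

Hensel's recurrence: r_{i+1} = r_i − f(r_i)·(f′(r_i))^{-1} mod 23^{i+2}, with f′(x) = 2x. Iterate:
  r_0 = 5 (mod 23)
  r_1 = 419 (mod 529)
Final: r_1 = 419, and one checks f(r_1) ≡ 0 mod 23^2.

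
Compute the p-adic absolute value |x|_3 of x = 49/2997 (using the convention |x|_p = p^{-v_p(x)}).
|49/2997|_3 = 81

Step 1 — compute v_3(x) by factoring powers of 3 out of the numerator and denominator: v_3(49/2997) = -4. Step 2 — apply |x|_p = p^{-v_p(x)} = 3^{4} = 81.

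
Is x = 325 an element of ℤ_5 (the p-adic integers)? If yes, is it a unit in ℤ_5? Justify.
x ∈ ℤ_5 but not a unit; v_5(x) = 2 > 0

ℤ_5 = {x ∈ ℚ_5 : v_5(x) ≥ 0} and ℤ_5^× = {x ∈ ℤ_5 : v_5(x) = 0}. Here v_5(325) = v_5(num) − v_5(den) = 2; compare against these criteria.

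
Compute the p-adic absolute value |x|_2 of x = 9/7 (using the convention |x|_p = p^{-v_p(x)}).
|9/7|_2 = 1

Step 1 — compute v_2(x) by factoring powers of 2 out of the numerator and denominator: v_2(9/7) = 0. Step 2 — apply |x|_p = p^{-v_p(x)} = 2^{0} = 1.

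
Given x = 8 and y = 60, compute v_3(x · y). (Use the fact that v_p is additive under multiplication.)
v_3(480) = 1

v_p(x) = 0 (factor: 8 = 3^0 · 8); v_p(y) = 1 (factor: 60 = 3^1 · 20). Additivity: v_p(xy) = v_p(x) + v_p(y) = 0 + 1 = 1. (Direct check: xy = 480 = 3^1 · (160).)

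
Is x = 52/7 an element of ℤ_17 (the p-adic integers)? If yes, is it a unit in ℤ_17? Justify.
x ∈ ℤ_17^× (unit); v_17(x) = 0

ℤ_17 = {x ∈ ℚ_17 : v_17(x) ≥ 0} and ℤ_17^× = {x ∈ ℤ_17 : v_17(x) = 0}. Here v_17(52/7) = v_17(num) − v_17(den) = 0; compare against these criteria.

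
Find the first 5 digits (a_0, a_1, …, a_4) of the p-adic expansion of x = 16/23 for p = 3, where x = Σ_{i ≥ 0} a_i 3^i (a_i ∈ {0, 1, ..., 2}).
(a_0, …, a_4) = (2, 1, 2, 1, 2)

v_3(16/23) = 0 (numerator and denominator both coprime to 3), so x ∈ ℤ_3^×. Compute digits iteratively via a_i = x_i mod 3, x_{i+1} = (x_i − a_i)/3, with x_0 = x:
  x_0 = 16/23;  a_0 = 2;  x_1 = (x_0 − 2)/3 = -10/23
  x_1 = -10/23;  a_1 = 1;  x_2 = (x_1 − 1)/3 = -11/23
  x_2 = -11/23;  a_2 = 2;  x_3 = (x_2 − 2)/3 = -19/23
  x_3 = -19/23;  a_3 = 1;  x_4 = (x_3 − 1)/3 = -14/23
  x_4 = -14/23;  a_4 = 2;  x_5 = (x_4 − 2)/3 = -20/23
Digits: (2, 1, 2, 1, 2).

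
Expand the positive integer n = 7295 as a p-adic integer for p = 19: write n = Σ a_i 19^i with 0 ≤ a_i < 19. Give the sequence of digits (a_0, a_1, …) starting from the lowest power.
(a_0, a_1, …) = (18, 3, 1, 1)

Repeated division by 19 gives the digits low-to-high: 7295 = 18 + 3·19^1 + 1·19^2 + 1·19^3. Digit sequence: (18, 3, 1, 1).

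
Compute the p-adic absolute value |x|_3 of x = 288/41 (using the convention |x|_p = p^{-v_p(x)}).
|288/41|_3 = 1/9

Step 1 — compute v_3(x) by factoring powers of 3 out of the numerator and denominator: v_3(288/41) = 2. Step 2 — apply |x|_p = p^{-v_p(x)} = 3^{-2} = 1/9.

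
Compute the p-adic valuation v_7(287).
v_7(287) = 1

v_7(n) is the largest exponent k such that 7^k divides n. Factor out: 287 = 7^1 · 41. (Sign doesn't affect v_p.) So v_7(287) = 1.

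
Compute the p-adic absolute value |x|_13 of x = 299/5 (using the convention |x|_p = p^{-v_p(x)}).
|299/5|_13 = 1/13

Step 1 — compute v_13(x) by factoring powers of 13 out of the numerator and denominator: v_13(299/5) = 1. Step 2 — apply |x|_p = p^{-v_p(x)} = 13^{-1} = 1/13.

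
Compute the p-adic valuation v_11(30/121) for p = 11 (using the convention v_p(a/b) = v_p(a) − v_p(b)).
v_11(30/121) = -2

Factor powers of 11 from the numerator and denominator of the reduced fraction: 30 = 11^0 · 30 and 121 = 11^2 · 1. Apply v_p(a/b) = v_p(a) − v_p(b): v_11(30/121) = 0 − 2 = -2.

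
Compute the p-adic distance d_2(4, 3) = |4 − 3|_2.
d_2(4, 3) = 1

Step 1 — x − y = 4 − 3 = 1. Step 2 — v_2(1) = 0 (factor: 1 = (2^0 · 1); the sign does not affect v_p). Step 3 — |x − y|_2 = 2^{0} = 1.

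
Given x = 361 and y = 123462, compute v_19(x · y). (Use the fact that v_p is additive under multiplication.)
v_19(44569782) = 5

v_p(x) = 2 (factor: 361 = 19^2 · 1); v_p(y) = 3 (factor: 123462 = 19^3 · 18). Additivity: v_p(xy) = v_p(x) + v_p(y) = 2 + 3 = 5. (Direct check: xy = 44569782 = 19^5 · (18).)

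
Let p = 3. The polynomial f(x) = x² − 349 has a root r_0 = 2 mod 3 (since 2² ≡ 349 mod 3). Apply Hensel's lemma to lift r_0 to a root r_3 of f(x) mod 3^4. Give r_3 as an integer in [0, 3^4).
r_3 = 5 (mod 81)

Hensel's recurrence: r_{i+1} = r_i − f(r_i)·(f′(r_i))^{-1} mod 3^{i+2}, with f′(x) = 2x. Iterate:
  r_0 = 2 (mod 3)
  r_1 = 5 (mod 9)
  r_2 = 5 (mod 27)
  r_3 = 5 (mod 81)
Final: r_3 = 5, and one checks f(r_3) ≡ 0 mod 3^4.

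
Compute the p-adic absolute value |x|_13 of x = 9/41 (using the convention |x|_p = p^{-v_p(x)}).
|9/41|_13 = 1

Step 1 — compute v_13(x) by factoring powers of 13 out of the numerator and denominator: v_13(9/41) = 0. Step 2 — apply |x|_p = p^{-v_p(x)} = 13^{0} = 1.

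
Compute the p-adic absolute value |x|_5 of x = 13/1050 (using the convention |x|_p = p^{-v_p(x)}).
|13/1050|_5 = 25

Step 1 — compute v_5(x) by factoring powers of 5 out of the numerator and denominator: v_5(13/1050) = -2. Step 2 — apply |x|_p = p^{-v_p(x)} = 5^{2} = 25.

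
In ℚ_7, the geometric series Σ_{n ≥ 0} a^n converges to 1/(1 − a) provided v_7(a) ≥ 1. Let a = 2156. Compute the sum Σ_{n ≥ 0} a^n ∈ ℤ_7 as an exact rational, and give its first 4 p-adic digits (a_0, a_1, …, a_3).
Σ a^n = 1/(1 − a) = -1/2155;  first 4 digits = (1, 0, 2, 6)

v_7(a) = 2 ≥ 1, so the series converges in ℤ_7 to 1/(1 − a) = 1/(1 − 2156) = -1/2155. Expand this rational in ℤ_7: compute digits iteratively via d_i = x_i mod 7, x_{i+1} = (x_i − d_i)/7. The first 4 digits are (1, 0, 2, 6).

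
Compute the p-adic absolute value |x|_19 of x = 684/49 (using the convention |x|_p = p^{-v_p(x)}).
|684/49|_19 = 1/19

Step 1 — compute v_19(x) by factoring powers of 19 out of the numerator and denominator: v_19(684/49) = 1. Step 2 — apply |x|_p = p^{-v_p(x)} = 19^{-1} = 1/19.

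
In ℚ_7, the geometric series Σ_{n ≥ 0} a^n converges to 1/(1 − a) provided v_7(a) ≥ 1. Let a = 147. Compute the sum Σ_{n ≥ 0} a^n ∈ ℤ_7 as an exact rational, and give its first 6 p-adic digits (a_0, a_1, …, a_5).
Σ a^n = 1/(1 − a) = -1/146;  first 6 digits = (1, 0, 3, 0, 2, 1)

v_7(a) = 2 ≥ 1, so the series converges in ℤ_7 to 1/(1 − a) = 1/(1 − 147) = -1/146. Expand this rational in ℤ_7: compute digits iteratively via d_i = x_i mod 7, x_{i+1} = (x_i − d_i)/7. The first 6 digits are (1, 0, 3, 0, 2, 1).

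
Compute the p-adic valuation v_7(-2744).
v_7(-2744) = 3

v_7(n) is the largest exponent k such that 7^k divides n. Factor out: -2744 = -7^3 · 8. (Sign doesn't affect v_p.) So v_7(-2744) = 3.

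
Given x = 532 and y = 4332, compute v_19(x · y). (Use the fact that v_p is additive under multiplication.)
v_19(2304624) = 3

v_p(x) = 1 (factor: 532 = 19^1 · 28); v_p(y) = 2 (factor: 4332 = 19^2 · 12). Additivity: v_p(xy) = v_p(x) + v_p(y) = 1 + 2 = 3. (Direct check: xy = 2304624 = 19^3 · (336).)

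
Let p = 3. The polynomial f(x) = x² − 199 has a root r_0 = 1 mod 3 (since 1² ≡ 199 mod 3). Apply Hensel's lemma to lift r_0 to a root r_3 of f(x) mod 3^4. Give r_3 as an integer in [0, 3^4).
r_3 = 19 (mod 81)

Hensel's recurrence: r_{i+1} = r_i − f(r_i)·(f′(r_i))^{-1} mod 3^{i+2}, with f′(x) = 2x. Iterate:
  r_0 = 1 (mod 3)
  r_1 = 1 (mod 9)
  r_2 = 19 (mod 27)
  r_3 = 19 (mod 81)
Final: r_3 = 19, and one checks f(r_3) ≡ 0 mod 3^4.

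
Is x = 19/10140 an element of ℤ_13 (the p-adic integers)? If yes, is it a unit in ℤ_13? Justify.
x ∉ ℤ_13 (v_13(x) = -2 < 0)

ℤ_13 = {x ∈ ℚ_13 : v_13(x) ≥ 0} and ℤ_13^× = {x ∈ ℤ_13 : v_13(x) = 0}. Here v_13(19/10140) = v_13(num) − v_13(den) = -2; compare against these criteria.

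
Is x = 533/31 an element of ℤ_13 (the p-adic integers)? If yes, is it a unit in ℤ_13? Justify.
x ∈ ℤ_13 but not a unit; v_13(x) = 1 > 0

ℤ_13 = {x ∈ ℚ_13 : v_13(x) ≥ 0} and ℤ_13^× = {x ∈ ℤ_13 : v_13(x) = 0}. Here v_13(533/31) = v_13(num) − v_13(den) = 1; compare against these criteria.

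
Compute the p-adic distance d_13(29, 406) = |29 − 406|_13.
d_13(29, 406) = 1/13

Step 1 — x − y = 29 − 406 = -377. Step 2 — v_13(-377) = 1 (factor: -377 = −(13^1 · 29); the sign does not affect v_p). Step 3 — |x − y|_13 = 13^{-1} = 1/13.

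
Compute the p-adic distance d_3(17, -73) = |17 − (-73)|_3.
d_3(17, -73) = 1/9

Step 1 — x − y = 17 − (-73) = 90. Step 2 — v_3(90) = 2 (factor: 90 = (3^2 · 10); the sign does not affect v_p). Step 3 — |x − y|_3 = 3^{-2} = 1/9.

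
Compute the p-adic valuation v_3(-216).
v_3(-216) = 3

v_3(n) is the largest exponent k such that 3^k divides n. Factor out: -216 = -3^3 · 8. (Sign doesn't affect v_p.) So v_3(-216) = 3.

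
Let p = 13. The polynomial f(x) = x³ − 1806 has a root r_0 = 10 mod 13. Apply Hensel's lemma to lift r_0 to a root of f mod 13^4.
r_3 = 23969 (mod 28561)

Hensel: r_{i+1} = r_i − f(r_i)/f′(r_i) mod 13^{i+2}, where f′(x) = 3x². Iterate:
  r_0 = 10 (mod 13)
  r_1 = 140 (mod 169)
  r_2 = 1999 (mod 2197)
  r_3 = 23969 (mod 28561)
Final: r = 23969 with f(r) ≡ 0 mod 13^4.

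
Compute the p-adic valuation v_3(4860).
v_3(4860) = 5

v_3(n) is the largest exponent k such that 3^k divides n. Factor out: 4860 = 3^5 · 20. (Sign doesn't affect v_p.) So v_3(4860) = 5.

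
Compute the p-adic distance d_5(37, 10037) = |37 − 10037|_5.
d_5(37, 10037) = 1/625

Step 1 — x − y = 37 − 10037 = -10000. Step 2 — v_5(-10000) = 4 (factor: -10000 = −(5^4 · 16); the sign does not affect v_p). Step 3 — |x − y|_5 = 5^{-4} = 1/625.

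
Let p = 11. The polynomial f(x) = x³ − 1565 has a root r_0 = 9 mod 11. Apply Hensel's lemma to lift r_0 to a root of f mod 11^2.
r_1 = 119 (mod 121)

Hensel: r_{i+1} = r_i − f(r_i)/f′(r_i) mod 11^{i+2}, where f′(x) = 3x². Iterate:
  r_0 = 9 (mod 11)
  r_1 = 119 (mod 121)
Final: r = 119 with f(r) ≡ 0 mod 11^2.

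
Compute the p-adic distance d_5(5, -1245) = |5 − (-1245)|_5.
d_5(5, -1245) = 1/625

Step 1 — x − y = 5 − (-1245) = 1250. Step 2 — v_5(1250) = 4 (factor: 1250 = (5^4 · 2); the sign does not affect v_p). Step 3 — |x − y|_5 = 5^{-4} = 1/625.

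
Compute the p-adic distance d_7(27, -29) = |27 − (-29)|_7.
d_7(27, -29) = 1/7

Step 1 — x − y = 27 − (-29) = 56. Step 2 — v_7(56) = 1 (factor: 56 = (7^1 · 8); the sign does not affect v_p). Step 3 — |x − y|_7 = 7^{-1} = 1/7.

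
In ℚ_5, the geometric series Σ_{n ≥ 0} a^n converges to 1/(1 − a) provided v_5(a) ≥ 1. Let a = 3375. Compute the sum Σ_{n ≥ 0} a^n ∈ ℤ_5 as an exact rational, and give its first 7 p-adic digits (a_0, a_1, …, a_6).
Σ a^n = 1/(1 − a) = -1/3374;  first 7 digits = (1, 0, 0, 2, 0, 1, 4)

v_5(a) = 3 ≥ 1, so the series converges in ℤ_5 to 1/(1 − a) = 1/(1 − 3375) = -1/3374. Expand this rational in ℤ_5: compute digits iteratively via d_i = x_i mod 5, x_{i+1} = (x_i − d_i)/5. The first 7 digits are (1, 0, 0, 2, 0, 1, 4).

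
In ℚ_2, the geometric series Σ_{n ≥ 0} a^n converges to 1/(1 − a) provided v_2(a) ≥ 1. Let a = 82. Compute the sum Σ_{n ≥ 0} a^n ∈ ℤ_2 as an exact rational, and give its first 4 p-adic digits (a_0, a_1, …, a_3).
Σ a^n = 1/(1 − a) = -1/81;  first 4 digits = (1, 1, 1, 1)

v_2(a) = 1 ≥ 1, so the series converges in ℤ_2 to 1/(1 − a) = 1/(1 − 82) = -1/81. Expand this rational in ℤ_2: compute digits iteratively via d_i = x_i mod 2, x_{i+1} = (x_i − d_i)/2. The first 4 digits are (1, 1, 1, 1).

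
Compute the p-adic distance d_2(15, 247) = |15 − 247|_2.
d_2(15, 247) = 1/8

Step 1 — x − y = 15 − 247 = -232. Step 2 — v_2(-232) = 3 (factor: -232 = −(2^3 · 29); the sign does not affect v_p). Step 3 — |x − y|_2 = 2^{-3} = 1/8.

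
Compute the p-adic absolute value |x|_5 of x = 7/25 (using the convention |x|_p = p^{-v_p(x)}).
|7/25|_5 = 25

Step 1 — compute v_5(x) by factoring powers of 5 out of the numerator and denominator: v_5(7/25) = -2. Step 2 — apply |x|_p = p^{-v_p(x)} = 5^{2} = 25.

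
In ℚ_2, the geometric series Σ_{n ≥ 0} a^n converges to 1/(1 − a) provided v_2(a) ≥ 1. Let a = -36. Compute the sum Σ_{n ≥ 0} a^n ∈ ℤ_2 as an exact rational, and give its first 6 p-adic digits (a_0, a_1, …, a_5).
Σ a^n = 1/(1 − a) = 1/37;  first 6 digits = (1, 0, 1, 1, 0, 1)

v_2(a) = 2 ≥ 1, so the series converges in ℤ_2 to 1/(1 − a) = 1/(1 − (-36)) = 1/37. Expand this rational in ℤ_2: compute digits iteratively via d_i = x_i mod 2, x_{i+1} = (x_i − d_i)/2. The first 6 digits are (1, 0, 1, 1, 0, 1).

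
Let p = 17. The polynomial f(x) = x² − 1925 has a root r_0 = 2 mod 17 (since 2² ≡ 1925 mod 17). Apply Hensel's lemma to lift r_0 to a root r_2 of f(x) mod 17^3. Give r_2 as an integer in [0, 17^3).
r_2 = 1855 (mod 4913)

Hensel's recurrence: r_{i+1} = r_i − f(r_i)·(f′(r_i))^{-1} mod 17^{i+2}, with f′(x) = 2x. Iterate:
  r_0 = 2 (mod 17)
  r_1 = 121 (mod 289)
  r_2 = 1855 (mod 4913)
Final: r_2 = 1855, and one checks f(r_2) ≡ 0 mod 17^3.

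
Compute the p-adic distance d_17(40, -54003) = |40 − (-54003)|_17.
d_17(40, -54003) = 1/4913

Step 1 — x − y = 40 − (-54003) = 54043. Step 2 — v_17(54043) = 3 (factor: 54043 = (17^3 · 11); the sign does not affect v_p). Step 3 — |x − y|_17 = 17^{-3} = 1/4913.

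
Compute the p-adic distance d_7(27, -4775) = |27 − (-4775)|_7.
d_7(27, -4775) = 1/2401

Step 1 — x − y = 27 − (-4775) = 4802. Step 2 — v_7(4802) = 4 (factor: 4802 = (7^4 · 2); the sign does not affect v_p). Step 3 — |x − y|_7 = 7^{-4} = 1/2401.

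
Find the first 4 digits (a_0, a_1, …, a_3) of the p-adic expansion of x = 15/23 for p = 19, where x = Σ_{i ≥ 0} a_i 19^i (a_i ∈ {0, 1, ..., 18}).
(a_0, …, a_3) = (18, 9, 16, 14)

v_19(15/23) = 0 (numerator and denominator both coprime to 19), so x ∈ ℤ_19^×. Compute digits iteratively via a_i = x_i mod 19, x_{i+1} = (x_i − a_i)/19, with x_0 = x:
  x_0 = 15/23;  a_0 = 18;  x_1 = (x_0 − 18)/19 = -21/23
  x_1 = -21/23;  a_1 = 9;  x_2 = (x_1 − 9)/19 = -12/23
  x_2 = -12/23;  a_2 = 16;  x_3 = (x_2 − 16)/19 = -20/23
  x_3 = -20/23;  a_3 = 14;  x_4 = (x_3 − 14)/19 = -18/23
Digits: (18, 9, 16, 14).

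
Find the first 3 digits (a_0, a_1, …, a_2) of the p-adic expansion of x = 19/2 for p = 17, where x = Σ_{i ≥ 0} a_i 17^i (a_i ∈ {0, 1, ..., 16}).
(a_0, …, a_2) = (1, 9, 8)

v_17(19/2) = 0 (numerator and denominator both coprime to 17), so x ∈ ℤ_17^×. Compute digits iteratively via a_i = x_i mod 17, x_{i+1} = (x_i − a_i)/17, with x_0 = x:
  x_0 = 19/2;  a_0 = 1;  x_1 = (x_0 − 1)/17 = 1/2
  x_1 = 1/2;  a_1 = 9;  x_2 = (x_1 − 9)/17 = -1/2
  x_2 = -1/2;  a_2 = 8;  x_3 = (x_2 − 8)/17 = -1/2
Digits: (1, 9, 8).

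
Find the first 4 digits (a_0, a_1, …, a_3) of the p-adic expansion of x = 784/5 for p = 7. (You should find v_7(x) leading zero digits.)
(a_0, …, a_3) = (0, 0, 6, 1)

v_7(784/5) = 2, so a_0 = ... = a_1 = 0. Factor out: x = 7^2 · u with u = 16/5 a unit in ℤ_7. Expand u iteratively via a_{v+i} = u_i mod 7, u_{i+1} = (u_i − a_{v+i})/7:
  u_0 = 16/5;  a_2 = 6;  u_1 = (u_0 − 6)/7 = -2/5
  u_1 = -2/5;  a_3 = 1;  u_2 = (u_1 − 1)/7 = -1/5
Digits: (0, 0, 6, 1).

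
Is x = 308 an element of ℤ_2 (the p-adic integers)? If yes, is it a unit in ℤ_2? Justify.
x ∈ ℤ_2 but not a unit; v_2(x) = 2 > 0

ℤ_2 = {x ∈ ℚ_2 : v_2(x) ≥ 0} and ℤ_2^× = {x ∈ ℤ_2 : v_2(x) = 0}. Here v_2(308) = v_2(num) − v_2(den) = 2; compare against these criteria.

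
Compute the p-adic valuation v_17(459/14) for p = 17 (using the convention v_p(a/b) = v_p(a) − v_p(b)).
v_17(459/14) = 1

Factor powers of 17 from the numerator and denominator of the reduced fraction: 459 = 17^1 · 27 and 14 = 17^0 · 14. Apply v_p(a/b) = v_p(a) − v_p(b): v_17(459/14) = 1 − 0 = 1.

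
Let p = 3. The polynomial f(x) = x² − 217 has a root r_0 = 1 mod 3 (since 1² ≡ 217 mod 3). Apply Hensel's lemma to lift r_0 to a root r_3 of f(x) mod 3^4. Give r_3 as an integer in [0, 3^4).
r_3 = 28 (mod 81)

Hensel's recurrence: r_{i+1} = r_i − f(r_i)·(f′(r_i))^{-1} mod 3^{i+2}, with f′(x) = 2x. Iterate:
  r_0 = 1 (mod 3)
  r_1 = 1 (mod 9)
  r_2 = 1 (mod 27)
  r_3 = 28 (mod 81)
Final: r_3 = 28, and one checks f(r_3) ≡ 0 mod 3^4.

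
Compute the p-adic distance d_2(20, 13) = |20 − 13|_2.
d_2(20, 13) = 1

Step 1 — x − y = 20 − 13 = 7. Step 2 — v_2(7) = 0 (factor: 7 = (2^0 · 7); the sign does not affect v_p). Step 3 — |x − y|_2 = 2^{0} = 1.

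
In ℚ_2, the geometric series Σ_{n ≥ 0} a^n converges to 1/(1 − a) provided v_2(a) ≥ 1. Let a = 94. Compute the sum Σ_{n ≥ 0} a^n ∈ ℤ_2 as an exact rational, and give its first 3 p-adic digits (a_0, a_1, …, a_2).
Σ a^n = 1/(1 − a) = -1/93;  first 3 digits = (1, 1, 0)

v_2(a) = 1 ≥ 1, so the series converges in ℤ_2 to 1/(1 − a) = 1/(1 − 94) = -1/93. Expand this rational in ℤ_2: compute digits iteratively via d_i = x_i mod 2, x_{i+1} = (x_i − d_i)/2. The first 3 digits are (1, 1, 0).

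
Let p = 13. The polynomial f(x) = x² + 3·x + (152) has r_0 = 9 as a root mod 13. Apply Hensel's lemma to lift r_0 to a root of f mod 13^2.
r_1 = 61 (mod 169)

Hensel: r_{i+1} = r_i − f(r_i)·(f′(r_i))^{-1} mod 13^{i+2}, f′(x) = 2x + 3. Iterate:
  r_0 = 9 (mod 13)
  r_1 = 61 (mod 169)
Final: r = 61 satisfies f(r) ≡ 0 mod 13^2.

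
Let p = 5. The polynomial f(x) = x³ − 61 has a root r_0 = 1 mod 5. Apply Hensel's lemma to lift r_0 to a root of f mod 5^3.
r_2 = 121 (mod 125)

Hensel: r_{i+1} = r_i − f(r_i)/f′(r_i) mod 5^{i+2}, where f′(x) = 3x². Iterate:
  r_0 = 1 (mod 5)
  r_1 = 21 (mod 25)
  r_2 = 121 (mod 125)
Final: r = 121 with f(r) ≡ 0 mod 5^3.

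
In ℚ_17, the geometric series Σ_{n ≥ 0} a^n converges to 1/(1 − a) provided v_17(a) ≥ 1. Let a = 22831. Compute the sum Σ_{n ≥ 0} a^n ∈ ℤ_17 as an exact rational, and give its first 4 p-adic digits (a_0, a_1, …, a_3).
Σ a^n = 1/(1 − a) = -1/22830;  first 4 digits = (1, 0, 11, 4)

v_17(a) = 2 ≥ 1, so the series converges in ℤ_17 to 1/(1 − a) = 1/(1 − 22831) = -1/22830. Expand this rational in ℤ_17: compute digits iteratively via d_i = x_i mod 17, x_{i+1} = (x_i − d_i)/17. The first 4 digits are (1, 0, 11, 4).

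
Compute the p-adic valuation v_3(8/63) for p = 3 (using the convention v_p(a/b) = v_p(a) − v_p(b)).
v_3(8/63) = -2

Factor powers of 3 from the numerator and denominator of the reduced fraction: 8 = 3^0 · 8 and 63 = 3^2 · 7. Apply v_p(a/b) = v_p(a) − v_p(b): v_3(8/63) = 0 − 2 = -2.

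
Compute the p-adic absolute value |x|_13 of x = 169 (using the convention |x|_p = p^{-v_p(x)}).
|169|_13 = 1/169

Step 1 — compute v_13(x) by factoring powers of 13 out of the numerator and denominator: v_13(169) = 2. Step 2 — apply |x|_p = p^{-v_p(x)} = 13^{-2} = 1/169.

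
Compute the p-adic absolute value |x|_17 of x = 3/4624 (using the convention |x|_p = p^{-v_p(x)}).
|3/4624|_17 = 289

Step 1 — compute v_17(x) by factoring powers of 17 out of the numerator and denominator: v_17(3/4624) = -2. Step 2 — apply |x|_p = p^{-v_p(x)} = 17^{2} = 289.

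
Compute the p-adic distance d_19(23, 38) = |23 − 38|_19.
d_19(23, 38) = 1

Step 1 — x − y = 23 − 38 = -15. Step 2 — v_19(-15) = 0 (factor: -15 = −(19^0 · 15); the sign does not affect v_p). Step 3 — |x − y|_19 = 19^{0} = 1.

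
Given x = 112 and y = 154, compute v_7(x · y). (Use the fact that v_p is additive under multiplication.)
v_7(17248) = 2

v_p(x) = 1 (factor: 112 = 7^1 · 16); v_p(y) = 1 (factor: 154 = 7^1 · 22). Additivity: v_p(xy) = v_p(x) + v_p(y) = 1 + 1 = 2. (Direct check: xy = 17248 = 7^2 · (352).)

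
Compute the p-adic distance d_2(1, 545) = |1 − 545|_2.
d_2(1, 545) = 1/32

Step 1 — x − y = 1 − 545 = -544. Step 2 — v_2(-544) = 5 (factor: -544 = −(2^5 · 17); the sign does not affect v_p). Step 3 — |x − y|_2 = 2^{-5} = 1/32.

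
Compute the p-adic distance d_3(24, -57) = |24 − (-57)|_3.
d_3(24, -57) = 1/81

Step 1 — x − y = 24 − (-57) = 81. Step 2 — v_3(81) = 4 (factor: 81 = (3^4 · 1); the sign does not affect v_p). Step 3 — |x − y|_3 = 3^{-4} = 1/81.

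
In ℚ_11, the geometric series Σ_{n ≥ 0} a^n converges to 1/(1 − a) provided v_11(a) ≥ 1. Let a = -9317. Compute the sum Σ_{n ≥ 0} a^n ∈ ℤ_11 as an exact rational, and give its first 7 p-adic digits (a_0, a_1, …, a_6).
Σ a^n = 1/(1 − a) = 1/9318;  first 7 digits = (1, 0, 0, 4, 10, 10, 4)

v_11(a) = 3 ≥ 1, so the series converges in ℤ_11 to 1/(1 − a) = 1/(1 − (-9317)) = 1/9318. Expand this rational in ℤ_11: compute digits iteratively via d_i = x_i mod 11, x_{i+1} = (x_i − d_i)/11. The first 7 digits are (1, 0, 0, 4, 10, 10, 4).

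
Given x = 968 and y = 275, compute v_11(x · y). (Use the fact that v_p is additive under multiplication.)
v_11(266200) = 3

v_p(x) = 2 (factor: 968 = 11^2 · 8); v_p(y) = 1 (factor: 275 = 11^1 · 25). Additivity: v_p(xy) = v_p(x) + v_p(y) = 2 + 1 = 3. (Direct check: xy = 266200 = 11^3 · (200).)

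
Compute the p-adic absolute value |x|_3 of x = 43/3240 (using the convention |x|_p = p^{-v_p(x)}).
|43/3240|_3 = 81

Step 1 — compute v_3(x) by factoring powers of 3 out of the numerator and denominator: v_3(43/3240) = -4. Step 2 — apply |x|_p = p^{-v_p(x)} = 3^{4} = 81.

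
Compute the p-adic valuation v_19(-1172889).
v_19(-1172889) = 4

v_19(n) is the largest exponent k such that 19^k divides n. Factor out: -1172889 = -19^4 · 9. (Sign doesn't affect v_p.) So v_19(-1172889) = 4.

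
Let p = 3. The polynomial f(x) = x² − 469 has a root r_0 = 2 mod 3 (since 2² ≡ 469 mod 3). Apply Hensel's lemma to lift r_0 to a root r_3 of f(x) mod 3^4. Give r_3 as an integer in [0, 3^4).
r_3 = 8 (mod 81)

Hensel's recurrence: r_{i+1} = r_i − f(r_i)·(f′(r_i))^{-1} mod 3^{i+2}, with f′(x) = 2x. Iterate:
  r_0 = 2 (mod 3)
  r_1 = 8 (mod 9)
  r_2 = 8 (mod 27)
  r_3 = 8 (mod 81)
Final: r_3 = 8, and one checks f(r_3) ≡ 0 mod 3^4.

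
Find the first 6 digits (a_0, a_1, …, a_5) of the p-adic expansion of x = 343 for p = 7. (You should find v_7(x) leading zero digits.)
(a_0, …, a_5) = (0, 0, 0, 1, 0, 0)

v_7(343) = 3, so a_0 = ... = a_2 = 0. Factor out: x = 7^3 · u with u = 1 a unit in ℤ_7. Expand u iteratively via a_{v+i} = u_i mod 7, u_{i+1} = (u_i − a_{v+i})/7:
  u_0 = 1;  a_3 = 1;  u_1 = (u_0 − 1)/7 = 0
  u_1 = 0;  a_4 = 0;  u_2 = (u_1 − 0)/7 = 0
  u_2 = 0;  a_5 = 0;  u_3 = (u_2 − 0)/7 = 0
Digits: (0, 0, 0, 1, 0, 0).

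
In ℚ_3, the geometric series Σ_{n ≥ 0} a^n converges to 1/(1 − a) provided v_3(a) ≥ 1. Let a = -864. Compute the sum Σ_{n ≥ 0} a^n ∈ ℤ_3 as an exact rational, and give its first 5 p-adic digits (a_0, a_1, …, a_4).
Σ a^n = 1/(1 − a) = 1/865;  first 5 digits = (1, 0, 0, 1, 1)

v_3(a) = 3 ≥ 1, so the series converges in ℤ_3 to 1/(1 − a) = 1/(1 − (-864)) = 1/865. Expand this rational in ℤ_3: compute digits iteratively via d_i = x_i mod 3, x_{i+1} = (x_i − d_i)/3. The first 5 digits are (1, 0, 0, 1, 1).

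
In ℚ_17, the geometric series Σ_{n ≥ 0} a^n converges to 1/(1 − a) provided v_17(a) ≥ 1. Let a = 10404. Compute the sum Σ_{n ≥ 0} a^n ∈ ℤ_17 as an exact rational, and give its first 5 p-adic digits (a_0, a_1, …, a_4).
Σ a^n = 1/(1 − a) = -1/10403;  first 5 digits = (1, 0, 2, 2, 4)

v_17(a) = 2 ≥ 1, so the series converges in ℤ_17 to 1/(1 − a) = 1/(1 − 10404) = -1/10403. Expand this rational in ℤ_17: compute digits iteratively via d_i = x_i mod 17, x_{i+1} = (x_i − d_i)/17. The first 5 digits are (1, 0, 2, 2, 4).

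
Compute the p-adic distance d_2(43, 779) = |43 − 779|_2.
d_2(43, 779) = 1/32

Step 1 — x − y = 43 − 779 = -736. Step 2 — v_2(-736) = 5 (factor: -736 = −(2^5 · 23); the sign does not affect v_p). Step 3 — |x − y|_2 = 2^{-5} = 1/32.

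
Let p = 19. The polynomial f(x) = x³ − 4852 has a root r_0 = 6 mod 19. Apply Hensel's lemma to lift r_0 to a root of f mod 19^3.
r_2 = 5972 (mod 6859)

Hensel: r_{i+1} = r_i − f(r_i)/f′(r_i) mod 19^{i+2}, where f′(x) = 3x². Iterate:
  r_0 = 6 (mod 19)
  r_1 = 196 (mod 361)
  r_2 = 5972 (mod 6859)
Final: r = 5972 with f(r) ≡ 0 mod 19^3.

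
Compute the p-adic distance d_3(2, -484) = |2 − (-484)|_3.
d_3(2, -484) = 1/243

Step 1 — x − y = 2 − (-484) = 486. Step 2 — v_3(486) = 5 (factor: 486 = (3^5 · 2); the sign does not affect v_p). Step 3 — |x − y|_3 = 3^{-5} = 1/243.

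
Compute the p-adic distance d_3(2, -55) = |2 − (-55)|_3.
d_3(2, -55) = 1/3

Step 1 — x − y = 2 − (-55) = 57. Step 2 — v_3(57) = 1 (factor: 57 = (3^1 · 19); the sign does not affect v_p). Step 3 — |x − y|_3 = 3^{-1} = 1/3.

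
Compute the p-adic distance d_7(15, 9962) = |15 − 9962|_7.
d_7(15, 9962) = 1/343

Step 1 — x − y = 15 − 9962 = -9947. Step 2 — v_7(-9947) = 3 (factor: -9947 = −(7^3 · 29); the sign does not affect v_p). Step 3 — |x − y|_7 = 7^{-3} = 1/343.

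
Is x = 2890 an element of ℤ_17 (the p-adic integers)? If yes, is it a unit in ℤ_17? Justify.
x ∈ ℤ_17 but not a unit; v_17(x) = 2 > 0

ℤ_17 = {x ∈ ℚ_17 : v_17(x) ≥ 0} and ℤ_17^× = {x ∈ ℤ_17 : v_17(x) = 0}. Here v_17(2890) = v_17(num) − v_17(den) = 2; compare against these criteria.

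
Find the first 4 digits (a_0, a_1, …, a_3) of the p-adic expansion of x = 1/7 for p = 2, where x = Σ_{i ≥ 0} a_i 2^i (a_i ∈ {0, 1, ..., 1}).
(a_0, …, a_3) = (1, 1, 1, 0)

v_2(1/7) = 0 (numerator and denominator both coprime to 2), so x ∈ ℤ_2^×. Compute digits iteratively via a_i = x_i mod 2, x_{i+1} = (x_i − a_i)/2, with x_0 = x:
  x_0 = 1/7;  a_0 = 1;  x_1 = (x_0 − 1)/2 = -3/7
  x_1 = -3/7;  a_1 = 1;  x_2 = (x_1 − 1)/2 = -5/7
  x_2 = -5/7;  a_2 = 1;  x_3 = (x_2 − 1)/2 = -6/7
  x_3 = -6/7;  a_3 = 0;  x_4 = (x_3 − 0)/2 = -3/7
Digits: (1, 1, 1, 0).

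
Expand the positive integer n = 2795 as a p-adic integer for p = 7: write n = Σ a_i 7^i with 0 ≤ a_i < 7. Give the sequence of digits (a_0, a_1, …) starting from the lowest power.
(a_0, a_1, …) = (2, 0, 1, 1, 1)

Repeated division by 7 gives the digits low-to-high: 2795 = 2 + 1·7^2 + 1·7^3 + 1·7^4. Digit sequence: (2, 0, 1, 1, 1).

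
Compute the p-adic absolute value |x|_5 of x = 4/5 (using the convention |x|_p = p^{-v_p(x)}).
|4/5|_5 = 5

Step 1 — compute v_5(x) by factoring powers of 5 out of the numerator and denominator: v_5(4/5) = -1. Step 2 — apply |x|_p = p^{-v_p(x)} = 5^{1} = 5.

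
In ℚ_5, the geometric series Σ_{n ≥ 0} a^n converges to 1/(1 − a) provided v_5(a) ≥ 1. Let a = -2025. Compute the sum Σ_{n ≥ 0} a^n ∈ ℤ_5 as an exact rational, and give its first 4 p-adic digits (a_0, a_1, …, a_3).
Σ a^n = 1/(1 − a) = 1/2026;  first 4 digits = (1, 0, 4, 3)

v_5(a) = 2 ≥ 1, so the series converges in ℤ_5 to 1/(1 − a) = 1/(1 − (-2025)) = 1/2026. Expand this rational in ℤ_5: compute digits iteratively via d_i = x_i mod 5, x_{i+1} = (x_i − d_i)/5. The first 4 digits are (1, 0, 4, 3).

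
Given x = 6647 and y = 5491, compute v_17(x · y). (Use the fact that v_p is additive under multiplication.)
v_17(36498677) = 4

v_p(x) = 2 (factor: 6647 = 17^2 · 23); v_p(y) = 2 (factor: 5491 = 17^2 · 19). Additivity: v_p(xy) = v_p(x) + v_p(y) = 2 + 2 = 4. (Direct check: xy = 36498677 = 17^4 · (437).)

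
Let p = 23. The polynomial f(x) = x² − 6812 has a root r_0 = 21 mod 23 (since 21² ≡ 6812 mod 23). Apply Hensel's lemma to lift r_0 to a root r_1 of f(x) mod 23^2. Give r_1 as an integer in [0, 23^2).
r_1 = 412 (mod 529)

Hensel's recurrence: r_{i+1} = r_i − f(r_i)·(f′(r_i))^{-1} mod 23^{i+2}, with f′(x) = 2x. Iterate:
  r_0 = 21 (mod 23)
  r_1 = 412 (mod 529)
Final: r_1 = 412, and one checks f(r_1) ≡ 0 mod 23^2.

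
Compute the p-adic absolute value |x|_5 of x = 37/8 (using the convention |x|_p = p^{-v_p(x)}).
|37/8|_5 = 1

Step 1 — compute v_5(x) by factoring powers of 5 out of the numerator and denominator: v_5(37/8) = 0. Step 2 — apply |x|_p = p^{-v_p(x)} = 5^{0} = 1.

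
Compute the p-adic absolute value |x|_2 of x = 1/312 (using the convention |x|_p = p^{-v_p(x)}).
|1/312|_2 = 8

Step 1 — compute v_2(x) by factoring powers of 2 out of the numerator and denominator: v_2(1/312) = -3. Step 2 — apply |x|_p = p^{-v_p(x)} = 2^{3} = 8.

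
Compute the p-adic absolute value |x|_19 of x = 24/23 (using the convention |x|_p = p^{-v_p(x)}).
|24/23|_19 = 1

Step 1 — compute v_19(x) by factoring powers of 19 out of the numerator and denominator: v_19(24/23) = 0. Step 2 — apply |x|_p = p^{-v_p(x)} = 19^{0} = 1.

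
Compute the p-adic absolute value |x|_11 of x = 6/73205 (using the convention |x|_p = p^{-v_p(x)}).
|6/73205|_11 = 14641

Step 1 — compute v_11(x) by factoring powers of 11 out of the numerator and denominator: v_11(6/73205) = -4. Step 2 — apply |x|_p = p^{-v_p(x)} = 11^{4} = 14641.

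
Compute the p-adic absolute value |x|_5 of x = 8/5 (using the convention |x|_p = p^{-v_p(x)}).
|8/5|_5 = 5

Step 1 — compute v_5(x) by factoring powers of 5 out of the numerator and denominator: v_5(8/5) = -1. Step 2 — apply |x|_p = p^{-v_p(x)} = 5^{1} = 5.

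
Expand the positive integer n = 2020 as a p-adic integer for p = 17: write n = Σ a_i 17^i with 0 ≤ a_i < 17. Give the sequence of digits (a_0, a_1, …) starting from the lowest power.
(a_0, a_1, …) = (14, 16, 6)

Repeated division by 17 gives the digits low-to-high: 2020 = 14 + 16·17^1 + 6·17^2. Digit sequence: (14, 16, 6).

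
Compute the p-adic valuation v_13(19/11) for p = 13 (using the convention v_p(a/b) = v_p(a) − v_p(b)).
v_13(19/11) = 0

Factor powers of 13 from the numerator and denominator of the reduced fraction: 19 = 13^0 · 19 and 11 = 13^0 · 11. Apply v_p(a/b) = v_p(a) − v_p(b): v_13(19/11) = 0 − 0 = 0.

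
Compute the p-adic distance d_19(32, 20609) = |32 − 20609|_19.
d_19(32, 20609) = 1/6859

Step 1 — x − y = 32 − 20609 = -20577. Step 2 — v_19(-20577) = 3 (factor: -20577 = −(19^3 · 3); the sign does not affect v_p). Step 3 — |x − y|_19 = 19^{-3} = 1/6859.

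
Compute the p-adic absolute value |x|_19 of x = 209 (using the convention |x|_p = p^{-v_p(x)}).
|209|_19 = 1/19

Step 1 — compute v_19(x) by factoring powers of 19 out of the numerator and denominator: v_19(209) = 1. Step 2 — apply |x|_p = p^{-v_p(x)} = 19^{-1} = 1/19.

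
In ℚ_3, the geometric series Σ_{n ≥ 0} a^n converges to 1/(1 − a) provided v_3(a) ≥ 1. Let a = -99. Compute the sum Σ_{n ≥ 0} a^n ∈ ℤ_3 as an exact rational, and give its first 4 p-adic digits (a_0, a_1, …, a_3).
Σ a^n = 1/(1 − a) = 1/100;  first 4 digits = (1, 0, 1, 2)

v_3(a) = 2 ≥ 1, so the series converges in ℤ_3 to 1/(1 − a) = 1/(1 − (-99)) = 1/100. Expand this rational in ℤ_3: compute digits iteratively via d_i = x_i mod 3, x_{i+1} = (x_i − d_i)/3. The first 4 digits are (1, 0, 1, 2).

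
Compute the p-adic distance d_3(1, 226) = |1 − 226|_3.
d_3(1, 226) = 1/9

Step 1 — x − y = 1 − 226 = -225. Step 2 — v_3(-225) = 2 (factor: -225 = −(3^2 · 25); the sign does not affect v_p). Step 3 — |x − y|_3 = 3^{-2} = 1/9.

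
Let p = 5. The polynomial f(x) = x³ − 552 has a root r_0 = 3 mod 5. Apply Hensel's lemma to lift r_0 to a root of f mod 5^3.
r_2 = 78 (mod 125)

Hensel: r_{i+1} = r_i − f(r_i)/f′(r_i) mod 5^{i+2}, where f′(x) = 3x². Iterate:
  r_0 = 3 (mod 5)
  r_1 = 3 (mod 25)
  r_2 = 78 (mod 125)
Final: r = 78 with f(r) ≡ 0 mod 5^3.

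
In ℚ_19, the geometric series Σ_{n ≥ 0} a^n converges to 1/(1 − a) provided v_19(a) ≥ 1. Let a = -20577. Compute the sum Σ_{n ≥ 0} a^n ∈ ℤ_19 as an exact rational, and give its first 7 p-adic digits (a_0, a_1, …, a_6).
Σ a^n = 1/(1 − a) = 1/20578;  first 7 digits = (1, 0, 0, 16, 18, 18, 8)

v_19(a) = 3 ≥ 1, so the series converges in ℤ_19 to 1/(1 − a) = 1/(1 − (-20577)) = 1/20578. Expand this rational in ℤ_19: compute digits iteratively via d_i = x_i mod 19, x_{i+1} = (x_i − d_i)/19. The first 7 digits are (1, 0, 0, 16, 18, 18, 8).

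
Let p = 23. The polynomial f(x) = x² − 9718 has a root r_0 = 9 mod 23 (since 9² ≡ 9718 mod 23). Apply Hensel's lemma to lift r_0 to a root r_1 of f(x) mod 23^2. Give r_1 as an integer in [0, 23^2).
r_1 = 515 (mod 529)

Hensel's recurrence: r_{i+1} = r_i − f(r_i)·(f′(r_i))^{-1} mod 23^{i+2}, with f′(x) = 2x. Iterate:
  r_0 = 9 (mod 23)
  r_1 = 515 (mod 529)
Final: r_1 = 515, and one checks f(r_1) ≡ 0 mod 23^2.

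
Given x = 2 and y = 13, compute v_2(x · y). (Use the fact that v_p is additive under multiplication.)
v_2(26) = 1

v_p(x) = 1 (factor: 2 = 2^1 · 1); v_p(y) = 0 (factor: 13 = 2^0 · 13). Additivity: v_p(xy) = v_p(x) + v_p(y) = 1 + 0 = 1. (Direct check: xy = 26 = 2^1 · (13).)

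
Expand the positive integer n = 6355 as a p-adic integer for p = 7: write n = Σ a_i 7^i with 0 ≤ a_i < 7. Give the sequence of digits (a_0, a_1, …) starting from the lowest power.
(a_0, a_1, …) = (6, 4, 3, 4, 2)

Repeated division by 7 gives the digits low-to-high: 6355 = 6 + 4·7^1 + 3·7^2 + 4·7^3 + 2·7^4. Digit sequence: (6, 4, 3, 4, 2).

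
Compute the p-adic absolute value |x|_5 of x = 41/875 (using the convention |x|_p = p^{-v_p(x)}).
|41/875|_5 = 125

Step 1 — compute v_5(x) by factoring powers of 5 out of the numerator and denominator: v_5(41/875) = -3. Step 2 — apply |x|_p = p^{-v_p(x)} = 5^{3} = 125.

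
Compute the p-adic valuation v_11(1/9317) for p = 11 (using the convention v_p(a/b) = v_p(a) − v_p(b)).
v_11(1/9317) = -3

Factor powers of 11 from the numerator and denominator of the reduced fraction: 1 = 11^0 · 1 and 9317 = 11^3 · 7. Apply v_p(a/b) = v_p(a) − v_p(b): v_11(1/9317) = 0 − 3 = -3.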